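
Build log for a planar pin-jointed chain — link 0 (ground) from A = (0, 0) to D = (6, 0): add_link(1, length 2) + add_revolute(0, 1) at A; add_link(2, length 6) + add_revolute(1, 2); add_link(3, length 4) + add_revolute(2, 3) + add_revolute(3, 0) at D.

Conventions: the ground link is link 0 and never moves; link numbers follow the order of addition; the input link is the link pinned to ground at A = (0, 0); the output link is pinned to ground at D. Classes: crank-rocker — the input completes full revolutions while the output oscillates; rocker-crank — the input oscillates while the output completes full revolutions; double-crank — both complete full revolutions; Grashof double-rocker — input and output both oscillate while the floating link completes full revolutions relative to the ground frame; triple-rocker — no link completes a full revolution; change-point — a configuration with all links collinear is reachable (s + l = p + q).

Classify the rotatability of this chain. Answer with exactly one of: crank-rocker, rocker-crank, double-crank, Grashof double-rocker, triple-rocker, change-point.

lengths: ground=6, input=2, coupler=6, output=4
sorted: s=2 (shortest), l=6 (longest), p+q=10
s + l = 8 vs p + q = 10
s + l < p + q (Grashof) with shortest = input link → crank-rocker

crank-rocker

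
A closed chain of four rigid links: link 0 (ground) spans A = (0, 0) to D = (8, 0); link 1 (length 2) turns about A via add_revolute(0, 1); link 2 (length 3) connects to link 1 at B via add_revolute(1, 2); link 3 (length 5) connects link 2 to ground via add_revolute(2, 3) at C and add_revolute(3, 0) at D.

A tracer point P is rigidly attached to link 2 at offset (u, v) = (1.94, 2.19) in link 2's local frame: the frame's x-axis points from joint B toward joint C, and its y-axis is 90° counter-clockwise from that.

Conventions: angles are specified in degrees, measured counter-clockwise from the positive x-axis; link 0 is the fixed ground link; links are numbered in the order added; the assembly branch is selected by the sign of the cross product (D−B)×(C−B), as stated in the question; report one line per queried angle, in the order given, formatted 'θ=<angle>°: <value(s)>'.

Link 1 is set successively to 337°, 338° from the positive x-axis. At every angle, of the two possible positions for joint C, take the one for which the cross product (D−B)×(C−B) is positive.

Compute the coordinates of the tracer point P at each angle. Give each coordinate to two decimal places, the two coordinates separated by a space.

A=(0,0), D=(8.00,0)
θ=337°: B = A + 2.00·(cos337°, sin337°) = (1.8410, -0.7815)
θ=337°: |BD| = 6.2084
θ=337°: circle(B,3.00) ∩ circle(D,5.00): a=1.8156, h=2.3882
θ=337°:   candidates: C₊=(3.3416,1.8163) cross=14.827; C₋=(3.9428,-2.9222) cross=-14.827
θ=337°:   branch + wants cross > 0 → take C=(3.3416,1.8163) (cross=14.827)
θ=337°: ex = (C−B)/|BC| = (0.5002,0.8659); ey = (-0.8659,0.5002)
θ=337°: P = B + 1.94·ex + 2.19·ey = (0.9150,1.9938)
θ=338°: B = A + 2.00·(cos338°, sin338°) = (1.8544, -0.7492)
θ=338°: |BD| = 6.1911
θ=338°: circle(B,3.00) ∩ circle(D,5.00): a=1.8034, h=2.3974
θ=338°:   candidates: C₊=(3.3544,1.8489) cross=14.843; C₋=(3.9346,-2.9108) cross=-14.843
θ=338°:   branch + wants cross > 0 → take C=(3.3544,1.8489) (cross=14.843)
θ=338°: ex = (C−B)/|BC| = (0.5000,0.8660); ey = (-0.8660,0.5000)
θ=338°: P = B + 1.94·ex + 2.19·ey = (0.9278,2.0259)

θ=337°: 0.92 1.99
θ=338°: 0.93 2.03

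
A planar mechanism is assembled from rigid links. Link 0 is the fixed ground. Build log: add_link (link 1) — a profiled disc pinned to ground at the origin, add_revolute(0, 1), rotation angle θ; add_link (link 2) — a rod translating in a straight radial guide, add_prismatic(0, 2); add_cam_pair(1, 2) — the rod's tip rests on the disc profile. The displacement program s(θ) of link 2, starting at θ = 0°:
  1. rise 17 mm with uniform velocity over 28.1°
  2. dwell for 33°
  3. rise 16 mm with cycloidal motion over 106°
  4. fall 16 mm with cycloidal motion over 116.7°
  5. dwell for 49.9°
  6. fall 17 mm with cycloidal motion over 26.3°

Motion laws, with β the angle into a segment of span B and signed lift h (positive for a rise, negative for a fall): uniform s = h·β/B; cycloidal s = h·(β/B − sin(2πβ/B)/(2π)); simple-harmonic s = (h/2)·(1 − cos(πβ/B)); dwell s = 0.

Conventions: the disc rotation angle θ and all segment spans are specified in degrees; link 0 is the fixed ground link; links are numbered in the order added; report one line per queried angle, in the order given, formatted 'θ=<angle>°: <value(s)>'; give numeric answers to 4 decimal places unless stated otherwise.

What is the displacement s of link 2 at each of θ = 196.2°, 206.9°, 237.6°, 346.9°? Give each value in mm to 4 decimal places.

seg 1 [0°–28.1°] uniform, h=17: full span → s += 17 → s = 17.0000
seg 2 [28.1°–61.1°] dwell: s stays 17.0000
seg 3 [61.1°–167.1°] cycloidal, h=16: full span → s += 16 → s = 33.0000
seg 4 [167.1°–283.8°] cycloidal, h=-16: θ=196.2° here. β=29.1, B=116.7. -16·(0.2494 − sin(2π·0.2494)/(2π)) = -1.4433 → s = 31.5567
seg 4 [167.1°–283.8°] cycloidal, h=-16: θ=206.9° here. β=39.8, B=116.7. -16·(0.3410 − sin(2π·0.3410)/(2π)) = -3.3157 → s = 29.6843
seg 4 [167.1°–283.8°] cycloidal, h=-16: θ=237.6° here. β=70.5, B=116.7. -16·(0.6041 − sin(2π·0.6041)/(2π)) = -11.2153 → s = 21.7847
seg 4 [167.1°–283.8°] cycloidal, h=-16: full span → s += -16 → s = 17.0000
seg 5 [283.8°–333.7°] dwell: s stays 17.0000
seg 6 [333.7°–360°] cycloidal, h=-17: θ=346.9° here. β=13.2, B=26.3. -17·(0.5019 − sin(2π·0.5019)/(2π)) = -8.5646 → s = 8.4354

θ=196.2°: 31.5567
θ=206.9°: 29.6843
θ=237.6°: 21.7847
θ=346.9°: 8.4354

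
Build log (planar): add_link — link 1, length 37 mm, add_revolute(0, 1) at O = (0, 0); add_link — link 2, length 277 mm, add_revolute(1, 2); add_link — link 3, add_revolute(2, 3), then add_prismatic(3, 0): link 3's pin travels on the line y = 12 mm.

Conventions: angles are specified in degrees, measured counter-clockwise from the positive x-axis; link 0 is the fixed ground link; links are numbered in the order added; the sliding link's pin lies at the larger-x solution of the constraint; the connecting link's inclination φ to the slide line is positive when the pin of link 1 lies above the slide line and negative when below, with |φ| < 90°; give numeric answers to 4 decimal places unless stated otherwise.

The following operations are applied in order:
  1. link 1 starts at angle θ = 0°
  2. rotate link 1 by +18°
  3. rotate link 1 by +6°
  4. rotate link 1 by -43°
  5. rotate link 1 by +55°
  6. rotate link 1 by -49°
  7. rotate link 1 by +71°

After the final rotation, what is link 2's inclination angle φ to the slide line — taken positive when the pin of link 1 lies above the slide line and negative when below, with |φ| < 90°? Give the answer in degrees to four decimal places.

geometry: r = 37 mm, L = 277 mm, e = 12 mm; θ starts at 0°
rotate link 1 by +18°: θ ← 0° +18° = 18°
rotate link 1 by +6°: θ ← 18° +6° = 24°
rotate link 1 by -43°: θ ← 24° -43° = -19°
rotate link 1 by +55°: θ ← -19° +55° = 36°
rotate link 1 by -49°: θ ← 36° -49° = -13°
rotate link 1 by +71°: θ ← -13° +71° = 58°
h = r sin θ − e = 31.377780 − 12 = 19.377780
sin φ = h / L = 19.377780 / 277 = 0.06995588
φ = arcsin(0.06995588) = 4.011453°

4.0115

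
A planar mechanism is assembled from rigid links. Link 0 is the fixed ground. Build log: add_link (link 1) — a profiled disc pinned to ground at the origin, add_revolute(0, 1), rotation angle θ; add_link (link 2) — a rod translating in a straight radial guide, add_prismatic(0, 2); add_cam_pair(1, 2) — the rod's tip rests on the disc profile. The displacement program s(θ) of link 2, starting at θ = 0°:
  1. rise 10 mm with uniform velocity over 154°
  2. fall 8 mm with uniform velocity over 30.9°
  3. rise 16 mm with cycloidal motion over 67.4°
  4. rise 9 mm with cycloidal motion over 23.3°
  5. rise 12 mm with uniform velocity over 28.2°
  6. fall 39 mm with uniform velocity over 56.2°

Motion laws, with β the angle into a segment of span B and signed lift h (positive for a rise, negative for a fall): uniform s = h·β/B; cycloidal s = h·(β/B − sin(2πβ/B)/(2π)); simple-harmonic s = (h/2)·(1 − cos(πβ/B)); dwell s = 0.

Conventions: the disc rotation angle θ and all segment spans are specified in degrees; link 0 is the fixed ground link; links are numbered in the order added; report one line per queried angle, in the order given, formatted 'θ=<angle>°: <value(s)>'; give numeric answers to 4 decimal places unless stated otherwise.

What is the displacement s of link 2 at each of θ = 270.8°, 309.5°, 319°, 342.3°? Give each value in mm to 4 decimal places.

seg 1 [0°–154°] uniform, h=10: full span → s += 10 → s = 10.0000
seg 2 [154°–184.9°] uniform, h=-8: full span → s += -8 → s = 2.0000
seg 3 [184.9°–252.3°] cycloidal, h=16: full span → s += 16 → s = 18.0000
seg 4 [252.3°–275.6°] cycloidal, h=9: θ=270.8° here. β=18.5, B=23.3. 9·(0.7940 − sin(2π·0.7940)/(2π)) = 8.5239 → s = 26.5239
seg 4 [252.3°–275.6°] cycloidal, h=9: full span → s += 9 → s = 27.0000
seg 5 [275.6°–303.8°] uniform, h=12: full span → s += 12 → s = 39.0000
seg 6 [303.8°–360°] uniform, h=-39: θ=309.5° here. β=5.7, B=56.2. -39·5.7/56.2 = -3.9555 → s = 35.0445
seg 6 [303.8°–360°] uniform, h=-39: θ=319° here. β=15.2, B=56.2. -39·15.2/56.2 = -10.5480 → s = 28.4520
seg 6 [303.8°–360°] uniform, h=-39: θ=342.3° here. β=38.5, B=56.2. -39·38.5/56.2 = -26.7171 → s = 12.2829

θ=270.8°: 26.5239
θ=309.5°: 35.0445
θ=319°: 28.4520
θ=342.3°: 12.2829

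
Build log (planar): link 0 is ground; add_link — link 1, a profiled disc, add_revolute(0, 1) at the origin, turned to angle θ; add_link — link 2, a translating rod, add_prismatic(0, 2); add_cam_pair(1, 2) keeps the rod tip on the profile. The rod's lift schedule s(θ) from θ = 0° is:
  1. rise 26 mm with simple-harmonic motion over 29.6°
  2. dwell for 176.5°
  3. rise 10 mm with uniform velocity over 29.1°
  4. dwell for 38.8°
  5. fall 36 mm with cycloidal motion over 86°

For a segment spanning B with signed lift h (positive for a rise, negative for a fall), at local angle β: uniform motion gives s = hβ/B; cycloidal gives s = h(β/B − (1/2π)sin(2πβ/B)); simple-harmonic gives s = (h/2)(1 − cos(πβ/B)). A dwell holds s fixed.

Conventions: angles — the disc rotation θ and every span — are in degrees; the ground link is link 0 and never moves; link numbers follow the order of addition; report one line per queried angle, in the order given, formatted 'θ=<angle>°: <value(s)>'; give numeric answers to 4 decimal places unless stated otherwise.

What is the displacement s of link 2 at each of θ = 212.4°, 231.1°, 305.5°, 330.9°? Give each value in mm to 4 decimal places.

seg 1 [0°–29.6°] simple-harmonic, h=26: full span → s += 26 → s = 26.0000
seg 2 [29.6°–206.1°] dwell: s stays 26.0000
seg 3 [206.1°–235.2°] uniform, h=10: θ=212.4° here. β=6.3, B=29.1. 10·6.3/29.1 = 2.1649 → s = 28.1649
seg 3 [206.1°–235.2°] uniform, h=10: θ=231.1° here. β=25, B=29.1. 10·25/29.1 = 8.5911 → s = 34.5911
seg 3 [206.1°–235.2°] uniform, h=10: full span → s += 10 → s = 36.0000
seg 4 [235.2°–274°] dwell: s stays 36.0000
seg 5 [274°–360°] cycloidal, h=-36: θ=305.5° here. β=31.5, B=86. -36·(0.3663 − sin(2π·0.3663)/(2π)) = -8.9188 → s = 27.0812
seg 5 [274°–360°] cycloidal, h=-36: θ=330.9° here. β=56.9, B=86. -36·(0.6616 − sin(2π·0.6616)/(2π)) = -28.6874 → s = 7.3126

θ=212.4°: 28.1649
θ=231.1°: 34.5911
θ=305.5°: 27.0812
θ=330.9°: 7.3126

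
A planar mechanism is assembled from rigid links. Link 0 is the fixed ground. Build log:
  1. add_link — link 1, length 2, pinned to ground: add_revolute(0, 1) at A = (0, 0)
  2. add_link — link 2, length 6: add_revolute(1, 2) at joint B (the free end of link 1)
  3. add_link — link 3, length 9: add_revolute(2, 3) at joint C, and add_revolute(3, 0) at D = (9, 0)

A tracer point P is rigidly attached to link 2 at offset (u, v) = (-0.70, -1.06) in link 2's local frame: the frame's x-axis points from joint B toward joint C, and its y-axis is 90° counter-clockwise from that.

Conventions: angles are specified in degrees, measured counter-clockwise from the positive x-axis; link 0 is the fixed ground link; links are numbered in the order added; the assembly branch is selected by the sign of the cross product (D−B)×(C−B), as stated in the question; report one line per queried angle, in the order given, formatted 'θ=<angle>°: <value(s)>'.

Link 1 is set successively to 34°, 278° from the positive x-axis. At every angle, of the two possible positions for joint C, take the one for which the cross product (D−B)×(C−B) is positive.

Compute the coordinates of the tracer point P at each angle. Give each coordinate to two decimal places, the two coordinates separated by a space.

A=(0,0), D=(9.00,0)
θ=34°: B = A + 2.00·(cos34°, sin34°) = (1.6581, 1.1184)
θ=34°: |BD| = 7.4266
θ=34°: circle(B,6.00) ∩ circle(D,9.00): a=0.6837, h=5.9609
θ=34°:   candidates: C₊=(3.2316,6.9084) cross=44.269; C₋=(1.4363,-4.8775) cross=-44.269
θ=34°:   branch + wants cross > 0 → take C=(3.2316,6.9084) (cross=44.269)
θ=34°: ex = (C−B)/|BC| = (0.2623,0.9650); ey = (-0.9650,0.2623)
θ=34°: P = B + -0.70·ex + -1.06·ey = (2.4974,0.1649)
θ=278°: B = A + 2.00·(cos278°, sin278°) = (0.2783, -1.9805)
θ=278°: |BD| = 8.9437
θ=278°: circle(B,6.00) ∩ circle(D,9.00): a=1.9561, h=5.6722
θ=278°:   candidates: C₊=(0.9298,3.9840) cross=50.730; C₋=(3.4420,-7.0787) cross=-50.730
θ=278°:   branch + wants cross > 0 → take C=(0.9298,3.9840) (cross=50.730)
θ=278°: ex = (C−B)/|BC| = (0.1086,0.9941); ey = (-0.9941,0.1086)
θ=278°: P = B + -0.70·ex + -1.06·ey = (1.2561,-2.7915)

θ=34°: 2.50 0.16
θ=278°: 1.26 -2.79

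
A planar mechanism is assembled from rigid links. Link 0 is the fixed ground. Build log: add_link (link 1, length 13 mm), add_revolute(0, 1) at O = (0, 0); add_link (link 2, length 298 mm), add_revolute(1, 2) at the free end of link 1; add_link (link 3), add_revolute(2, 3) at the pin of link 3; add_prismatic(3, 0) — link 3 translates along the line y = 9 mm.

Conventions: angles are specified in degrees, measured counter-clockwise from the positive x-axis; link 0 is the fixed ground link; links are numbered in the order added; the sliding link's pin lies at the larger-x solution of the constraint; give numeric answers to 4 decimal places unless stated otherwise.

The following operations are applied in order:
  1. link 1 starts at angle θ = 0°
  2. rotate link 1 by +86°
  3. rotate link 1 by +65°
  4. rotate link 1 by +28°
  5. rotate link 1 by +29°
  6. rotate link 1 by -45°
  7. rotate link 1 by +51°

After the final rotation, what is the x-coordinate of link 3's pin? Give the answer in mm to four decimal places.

geometry: r = 13 mm, L = 298 mm, e = 9 mm; θ starts at 0°
rotate link 1 by +86°: θ ← 0° +86° = 86°
rotate link 1 by +65°: θ ← 86° +65° = 151°
rotate link 1 by +28°: θ ← 151° +28° = 179°
rotate link 1 by +29°: θ ← 179° +29° = 208°
rotate link 1 by -45°: θ ← 208° -45° = 163°
rotate link 1 by +51°: θ ← 163° +51° = 214°
crank pin P = (r cos θ, r sin θ) = (-10.777488, -7.269508)
h = r sin θ − e = -7.269508 − 9 = -16.269508
x = r cos θ + √(L² − h²) = -10.777488 + 297.555546 = 286.778058

286.7781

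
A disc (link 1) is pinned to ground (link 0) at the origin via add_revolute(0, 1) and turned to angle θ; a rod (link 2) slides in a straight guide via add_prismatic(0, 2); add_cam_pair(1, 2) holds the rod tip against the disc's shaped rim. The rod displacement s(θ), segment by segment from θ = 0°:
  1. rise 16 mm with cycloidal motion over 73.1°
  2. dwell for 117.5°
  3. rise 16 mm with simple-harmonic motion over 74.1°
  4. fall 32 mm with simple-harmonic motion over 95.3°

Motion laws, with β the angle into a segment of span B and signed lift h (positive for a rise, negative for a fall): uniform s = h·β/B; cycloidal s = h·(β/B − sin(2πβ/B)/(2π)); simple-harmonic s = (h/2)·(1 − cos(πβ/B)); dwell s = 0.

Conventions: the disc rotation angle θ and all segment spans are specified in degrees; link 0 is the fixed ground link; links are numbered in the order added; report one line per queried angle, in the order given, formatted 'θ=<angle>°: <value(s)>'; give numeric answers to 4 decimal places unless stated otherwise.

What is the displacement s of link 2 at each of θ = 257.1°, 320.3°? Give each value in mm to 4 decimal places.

segment 1 (0° to 73.1°, cycloidal, h = 16) is passed completely: s = 0.0000 + (16) = 16.0000
segment 2 (73.1° to 190.6°, dwell): s unchanged at 16.0000
θ = 257.1° falls in segment 3 (190.6° to 264.7°, simple-harmonic, h = 16): β = 257.1 − 190.6 = 66.5°, B = 74.1°; Δs = 16/2·(1 − cos(π·0.8974)) = 15.5883; s = 16.0000 + 15.5883 = 31.5883
segment 3 (190.6° to 264.7°, simple-harmonic, h = 16) is passed completely: s = 16.0000 + (16) = 32.0000
θ = 320.3° falls in segment 4 (264.7° to 360°, simple-harmonic, h = -32): β = 320.3 − 264.7 = 55.6°, B = 95.3°; Δs = -32/2·(1 − cos(π·0.5834)) = -20.1454; s = 32.0000 − 20.1454 = 11.8546

θ=257.1°: 31.5883
θ=320.3°: 11.8546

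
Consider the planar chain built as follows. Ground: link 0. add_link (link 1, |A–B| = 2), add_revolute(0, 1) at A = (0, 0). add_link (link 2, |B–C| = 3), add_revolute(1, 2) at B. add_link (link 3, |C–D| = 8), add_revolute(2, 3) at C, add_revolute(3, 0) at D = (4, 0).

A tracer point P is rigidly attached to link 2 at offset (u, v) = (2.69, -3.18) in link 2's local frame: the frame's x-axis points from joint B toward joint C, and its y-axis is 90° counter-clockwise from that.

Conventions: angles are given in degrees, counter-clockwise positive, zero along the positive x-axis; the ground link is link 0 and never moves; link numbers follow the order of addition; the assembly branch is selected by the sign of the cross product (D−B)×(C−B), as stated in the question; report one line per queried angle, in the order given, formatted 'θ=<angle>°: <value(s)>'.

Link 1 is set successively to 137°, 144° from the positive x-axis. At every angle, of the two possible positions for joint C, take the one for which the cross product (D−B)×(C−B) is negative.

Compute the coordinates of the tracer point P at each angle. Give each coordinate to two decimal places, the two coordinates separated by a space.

A=(0,0), D=(4.00,0)
θ=137°: B = A + 2.00·(cos137°, sin137°) = (-1.4627, 1.3640)
θ=137°: |BD| = 5.6304
θ=137°: circle(B,3.00) ∩ circle(D,8.00): a=-2.0690, h=2.1724
θ=137°:   candidates: C₊=(-2.9438,3.9729) cross=12.232; C₋=(-3.9963,-0.2425) cross=-12.232
θ=137°:   branch - wants cross < 0 → take C=(-3.9963,-0.2425) (cross=-12.232)
θ=137°: ex = (C−B)/|BC| = (-0.8445,-0.5355); ey = (0.5355,-0.8445)
θ=137°: P = B + 2.69·ex + -3.18·ey = (-5.4374,2.6092)
θ=144°: B = A + 2.00·(cos144°, sin144°) = (-1.6180, 1.1756)
θ=144°: |BD| = 5.7397
θ=144°: circle(B,3.00) ∩ circle(D,8.00): a=-1.9213, h=2.3040
θ=144°:   candidates: C₊=(-3.0267,3.8243) cross=13.224; C₋=(-3.9705,-0.6861) cross=-13.224
θ=144°:   branch - wants cross < 0 → take C=(-3.9705,-0.6861) (cross=-13.224)
θ=144°: ex = (C−B)/|BC| = (-0.7842,-0.6206); ey = (0.6206,-0.7842)
θ=144°: P = B + 2.69·ex + -3.18·ey = (-5.7008,1.9999)

θ=137°: -5.44 2.61
θ=144°: -5.70 2.00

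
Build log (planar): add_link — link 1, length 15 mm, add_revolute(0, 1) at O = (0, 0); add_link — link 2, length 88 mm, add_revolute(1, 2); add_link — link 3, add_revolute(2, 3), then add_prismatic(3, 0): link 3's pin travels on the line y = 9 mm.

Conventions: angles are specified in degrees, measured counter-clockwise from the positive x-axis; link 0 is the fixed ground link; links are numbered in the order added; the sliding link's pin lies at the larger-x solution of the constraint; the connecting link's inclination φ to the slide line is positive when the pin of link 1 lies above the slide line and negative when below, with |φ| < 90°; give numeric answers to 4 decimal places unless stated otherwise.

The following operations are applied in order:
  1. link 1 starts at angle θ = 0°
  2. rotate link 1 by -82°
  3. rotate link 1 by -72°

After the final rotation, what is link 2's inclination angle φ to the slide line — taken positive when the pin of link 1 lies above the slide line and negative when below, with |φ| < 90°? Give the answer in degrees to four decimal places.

geometry: r = 15 mm, L = 88 mm, e = 9 mm; θ starts at 0°
rotate link 1 by -82°: θ ← 0° -82° = -82°
rotate link 1 by -72°: θ ← -82° -72° = -154°
h = r sin θ − e = -6.575567 − 9 = -15.575567
sin φ = h / L = -15.575567 / 88 = -0.17699508
φ = arcsin(-0.17699508) = -10.194780°

-10.1948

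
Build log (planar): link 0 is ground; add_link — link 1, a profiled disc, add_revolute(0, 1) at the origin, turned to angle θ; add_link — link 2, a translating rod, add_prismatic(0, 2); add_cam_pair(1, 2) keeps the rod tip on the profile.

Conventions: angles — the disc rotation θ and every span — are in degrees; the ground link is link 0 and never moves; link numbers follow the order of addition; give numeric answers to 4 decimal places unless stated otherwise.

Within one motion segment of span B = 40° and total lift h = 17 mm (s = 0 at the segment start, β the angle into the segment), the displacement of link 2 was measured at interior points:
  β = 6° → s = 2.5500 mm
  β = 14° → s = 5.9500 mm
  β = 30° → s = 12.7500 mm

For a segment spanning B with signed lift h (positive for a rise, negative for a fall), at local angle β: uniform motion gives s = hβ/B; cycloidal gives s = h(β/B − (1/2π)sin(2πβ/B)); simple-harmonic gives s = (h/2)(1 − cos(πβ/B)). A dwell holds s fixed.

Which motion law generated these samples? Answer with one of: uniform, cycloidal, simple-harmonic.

candidates at β/B = r: uniform s = h·r (linear in β); cycloidal s = h·(r − sin(2πr)/(2π)); simple-harmonic s = (h/2)(1 − cos(πr))
β=6°: printed 2.5500 | uniform 2.5500, cycloidal 0.3611, simple-harmonic 0.9264
β=14°: printed 5.9500 | uniform 5.9500, cycloidal 3.7611, simple-harmonic 4.6411
β=30°: printed 12.7500 | uniform 12.7500, cycloidal 15.4556, simple-harmonic 14.5104
only one law matches every sample → uniform

uniform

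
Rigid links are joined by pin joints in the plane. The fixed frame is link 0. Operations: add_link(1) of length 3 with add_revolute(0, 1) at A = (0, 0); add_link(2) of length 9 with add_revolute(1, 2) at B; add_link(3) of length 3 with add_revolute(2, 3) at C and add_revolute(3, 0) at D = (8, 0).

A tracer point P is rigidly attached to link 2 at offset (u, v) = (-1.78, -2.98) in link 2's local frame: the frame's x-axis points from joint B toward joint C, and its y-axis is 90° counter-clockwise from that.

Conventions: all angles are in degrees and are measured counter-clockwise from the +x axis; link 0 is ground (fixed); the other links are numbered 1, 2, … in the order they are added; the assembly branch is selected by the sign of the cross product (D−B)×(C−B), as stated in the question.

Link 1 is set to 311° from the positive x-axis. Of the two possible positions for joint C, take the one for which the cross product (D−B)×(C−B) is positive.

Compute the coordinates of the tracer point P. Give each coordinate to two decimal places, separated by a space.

A=(0,0), D=(8.00,0)
B = A + 3.00·(cos311°, sin311°) = (1.9682, -2.2641)
|BD| = 6.4428
circle(B,9.00) ∩ circle(D,3.00): a=8.8090, h=1.8441
  candidates: C₊=(9.5673,2.5580) cross=11.881; C₋=(10.8634,-0.8949) cross=-11.881
  branch + wants cross > 0 → take C=(9.5673,2.5580) (cross=11.881)
ex = (C−B)/|BC| = (0.8443,0.5358); ey = (-0.5358,0.8443)
P = B + -1.78·ex + -2.98·ey = (2.0619,-5.7340)

2.06 -5.73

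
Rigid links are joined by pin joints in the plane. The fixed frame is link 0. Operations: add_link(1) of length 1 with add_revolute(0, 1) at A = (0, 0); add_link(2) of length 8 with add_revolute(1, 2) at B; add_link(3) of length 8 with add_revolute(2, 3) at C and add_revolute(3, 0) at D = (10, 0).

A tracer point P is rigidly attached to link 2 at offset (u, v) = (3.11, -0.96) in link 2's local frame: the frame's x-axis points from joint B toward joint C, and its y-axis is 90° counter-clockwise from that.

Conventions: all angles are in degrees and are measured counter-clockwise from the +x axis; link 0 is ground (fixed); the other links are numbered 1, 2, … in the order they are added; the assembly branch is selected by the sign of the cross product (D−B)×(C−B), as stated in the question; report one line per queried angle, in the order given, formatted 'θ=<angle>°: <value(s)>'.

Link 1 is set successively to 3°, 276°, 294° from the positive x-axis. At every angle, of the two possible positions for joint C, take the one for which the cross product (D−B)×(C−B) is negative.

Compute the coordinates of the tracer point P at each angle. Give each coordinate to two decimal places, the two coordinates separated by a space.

A=(0,0), D=(10.00,0)
θ=3°: B = A + 1.00·(cos3°, sin3°) = (0.9986, 0.0523)
θ=3°: |BD| = 9.0015
θ=3°: circle(B,8.00) ∩ circle(D,8.00): a=4.5008, h=6.6139
θ=3°:   candidates: C₊=(5.5378,6.6399) cross=59.535; C₋=(5.4609,-6.5876) cross=-59.535
θ=3°:   branch - wants cross < 0 → take C=(5.4609,-6.5876) (cross=-59.535)
θ=3°: ex = (C−B)/|BC| = (0.5578,-0.8300); ey = (0.8300,0.5578)
θ=3°: P = B + 3.11·ex + -0.96·ey = (1.9365,-3.0644)
θ=276°: B = A + 1.00·(cos276°, sin276°) = (0.1045, -0.9945)
θ=276°: |BD| = 9.9453
θ=276°: circle(B,8.00) ∩ circle(D,8.00): a=4.9727, h=6.2668
θ=276°:   candidates: C₊=(4.4256,5.7381) cross=62.325; C₋=(5.6789,-6.7326) cross=-62.325
θ=276°:   branch - wants cross < 0 → take C=(5.6789,-6.7326) (cross=-62.325)
θ=276°: ex = (C−B)/|BC| = (0.6968,-0.7173); ey = (0.7173,0.6968)
θ=276°: P = B + 3.11·ex + -0.96·ey = (1.5830,-3.8941)
θ=294°: B = A + 1.00·(cos294°, sin294°) = (0.4067, -0.9135)
θ=294°: |BD| = 9.6367
θ=294°: circle(B,8.00) ∩ circle(D,8.00): a=4.8183, h=6.3862
θ=294°:   candidates: C₊=(4.5980,5.9007) cross=61.542; C₋=(5.8088,-6.8142) cross=-61.542
θ=294°:   branch - wants cross < 0 → take C=(5.8088,-6.8142) (cross=-61.542)
θ=294°: ex = (C−B)/|BC| = (0.6753,-0.7376); ey = (0.7376,0.6753)
θ=294°: P = B + 3.11·ex + -0.96·ey = (1.7987,-3.8557)

θ=3°: 1.94 -3.06
θ=276°: 1.58 -3.89
θ=294°: 1.80 -3.86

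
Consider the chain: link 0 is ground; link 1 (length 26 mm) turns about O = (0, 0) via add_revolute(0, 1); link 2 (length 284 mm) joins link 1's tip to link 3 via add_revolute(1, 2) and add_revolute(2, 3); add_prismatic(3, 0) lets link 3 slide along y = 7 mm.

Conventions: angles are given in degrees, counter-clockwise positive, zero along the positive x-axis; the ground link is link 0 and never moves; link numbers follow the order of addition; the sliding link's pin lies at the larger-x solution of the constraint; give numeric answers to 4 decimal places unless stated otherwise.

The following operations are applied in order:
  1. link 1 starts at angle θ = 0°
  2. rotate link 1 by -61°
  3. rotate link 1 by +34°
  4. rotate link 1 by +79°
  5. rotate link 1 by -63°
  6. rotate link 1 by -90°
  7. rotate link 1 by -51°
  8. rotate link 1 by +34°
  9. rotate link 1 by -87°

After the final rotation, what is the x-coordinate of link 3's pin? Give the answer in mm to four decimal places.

geometry: r = 26 mm, L = 284 mm, e = 7 mm; θ starts at 0°
rotate link 1 by -61°: θ ← 0° -61° = -61°
rotate link 1 by +34°: θ ← -61° +34° = -27°
rotate link 1 by +79°: θ ← -27° +79° = 52°
rotate link 1 by -63°: θ ← 52° -63° = -11°
rotate link 1 by -90°: θ ← -11° -90° = -101°
rotate link 1 by -51°: θ ← -101° -51° = -152°
rotate link 1 by +34°: θ ← -152° +34° = -118°
rotate link 1 by -87°: θ ← -118° -87° = -205°
crank pin P = (r cos θ, r sin θ) = (-23.564002, 10.988075)
h = r sin θ − e = 10.988075 − 7 = 3.988075
x = r cos θ + √(L² − h²) = -23.564002 + 283.971997 = 260.407995

260.4080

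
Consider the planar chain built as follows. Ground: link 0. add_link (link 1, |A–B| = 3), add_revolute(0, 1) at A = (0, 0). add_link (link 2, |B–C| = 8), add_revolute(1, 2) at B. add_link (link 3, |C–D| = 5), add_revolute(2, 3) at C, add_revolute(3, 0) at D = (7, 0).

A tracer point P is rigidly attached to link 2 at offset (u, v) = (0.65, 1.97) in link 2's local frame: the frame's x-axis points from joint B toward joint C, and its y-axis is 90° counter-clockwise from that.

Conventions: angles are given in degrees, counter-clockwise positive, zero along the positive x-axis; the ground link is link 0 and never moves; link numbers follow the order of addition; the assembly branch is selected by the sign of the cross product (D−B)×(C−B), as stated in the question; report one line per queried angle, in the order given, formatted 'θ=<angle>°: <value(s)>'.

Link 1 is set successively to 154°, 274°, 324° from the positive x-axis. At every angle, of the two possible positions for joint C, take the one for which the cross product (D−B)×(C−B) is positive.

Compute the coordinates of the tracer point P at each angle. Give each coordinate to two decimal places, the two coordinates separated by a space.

A=(0,0), D=(7.00,0)
θ=154°: B = A + 3.00·(cos154°, sin154°) = (-2.6964, 1.3151)
θ=154°: |BD| = 9.7852
θ=154°: circle(B,8.00) ∩ circle(D,5.00): a=6.8854, h=4.0732
θ=154°:   candidates: C₊=(4.6740,4.4260) cross=39.857; C₋=(3.5791,-3.6466) cross=-39.857
θ=154°:   branch + wants cross > 0 → take C=(4.6740,4.4260) (cross=39.857)
θ=154°: ex = (C−B)/|BC| = (0.9213,0.3889); ey = (-0.3889,0.9213)
θ=154°: P = B + 0.65·ex + 1.97·ey = (-2.8636,3.3828)
θ=274°: B = A + 3.00·(cos274°, sin274°) = (0.2093, -2.9927)
θ=274°: |BD| = 7.4209
θ=274°: circle(B,8.00) ∩ circle(D,5.00): a=6.3382, h=4.8814
θ=274°:   candidates: C₊=(4.0406,4.0302) cross=36.224; C₋=(7.9777,-4.9035) cross=-36.224
θ=274°:   branch + wants cross > 0 → take C=(4.0406,4.0302) (cross=36.224)
θ=274°: ex = (C−B)/|BC| = (0.4789,0.8779); ey = (-0.8779,0.4789)
θ=274°: P = B + 0.65·ex + 1.97·ey = (-1.2088,-1.4786)
θ=324°: B = A + 3.00·(cos324°, sin324°) = (2.4271, -1.7634)
θ=324°: |BD| = 4.9012
θ=324°: circle(B,8.00) ∩ circle(D,5.00): a=6.4292, h=4.7608
θ=324°:   candidates: C₊=(6.7129,4.9918) cross=23.333; C₋=(10.1386,-3.8922) cross=-23.333
θ=324°:   branch + wants cross > 0 → take C=(6.7129,4.9918) (cross=23.333)
θ=324°: ex = (C−B)/|BC| = (0.5357,0.8444); ey = (-0.8444,0.5357)
θ=324°: P = B + 0.65·ex + 1.97·ey = (1.1118,-0.1591)

θ=154°: -2.86 3.38
θ=274°: -1.21 -1.48
θ=324°: 1.11 -0.16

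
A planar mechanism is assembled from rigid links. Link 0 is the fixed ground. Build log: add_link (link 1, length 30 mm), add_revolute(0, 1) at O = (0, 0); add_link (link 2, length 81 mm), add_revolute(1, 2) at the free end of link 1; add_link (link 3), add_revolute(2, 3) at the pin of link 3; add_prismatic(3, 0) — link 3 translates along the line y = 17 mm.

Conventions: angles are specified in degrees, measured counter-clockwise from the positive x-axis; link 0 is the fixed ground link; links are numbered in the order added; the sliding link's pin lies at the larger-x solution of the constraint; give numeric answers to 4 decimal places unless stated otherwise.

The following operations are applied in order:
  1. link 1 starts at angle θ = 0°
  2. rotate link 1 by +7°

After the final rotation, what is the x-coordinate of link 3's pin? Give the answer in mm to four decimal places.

geometry: r = 30 mm, L = 81 mm, e = 17 mm; θ starts at 0°
rotate link 1 by +7°: θ ← 0° +7° = 7°
crank pin P = (r cos θ, r sin θ) = (29.776385, 3.656080)
h = r sin θ − e = 3.656080 − 17 = -13.343920
x = r cos θ + √(L² − h²) = 29.776385 + 79.893303 = 109.669687

109.6697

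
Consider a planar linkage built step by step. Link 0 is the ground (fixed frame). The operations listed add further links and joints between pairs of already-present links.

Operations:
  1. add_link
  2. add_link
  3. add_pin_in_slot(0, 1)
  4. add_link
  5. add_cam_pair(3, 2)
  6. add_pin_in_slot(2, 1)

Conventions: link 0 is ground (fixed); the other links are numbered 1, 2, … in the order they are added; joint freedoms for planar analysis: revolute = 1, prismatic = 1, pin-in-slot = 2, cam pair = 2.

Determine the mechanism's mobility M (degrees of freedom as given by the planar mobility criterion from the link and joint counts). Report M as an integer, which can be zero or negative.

ground; <1,0,0>
#1 <2,0,0>
#2 <3,0,0>
PS:0↔1 J2 <3,0,1>
#3 <4,0,1>
C:3↔2 J2 <4,0,2>
PS:2↔1 J2 <4,0,3>
3×3 − 2×0 − 1×3 = 6

M = 6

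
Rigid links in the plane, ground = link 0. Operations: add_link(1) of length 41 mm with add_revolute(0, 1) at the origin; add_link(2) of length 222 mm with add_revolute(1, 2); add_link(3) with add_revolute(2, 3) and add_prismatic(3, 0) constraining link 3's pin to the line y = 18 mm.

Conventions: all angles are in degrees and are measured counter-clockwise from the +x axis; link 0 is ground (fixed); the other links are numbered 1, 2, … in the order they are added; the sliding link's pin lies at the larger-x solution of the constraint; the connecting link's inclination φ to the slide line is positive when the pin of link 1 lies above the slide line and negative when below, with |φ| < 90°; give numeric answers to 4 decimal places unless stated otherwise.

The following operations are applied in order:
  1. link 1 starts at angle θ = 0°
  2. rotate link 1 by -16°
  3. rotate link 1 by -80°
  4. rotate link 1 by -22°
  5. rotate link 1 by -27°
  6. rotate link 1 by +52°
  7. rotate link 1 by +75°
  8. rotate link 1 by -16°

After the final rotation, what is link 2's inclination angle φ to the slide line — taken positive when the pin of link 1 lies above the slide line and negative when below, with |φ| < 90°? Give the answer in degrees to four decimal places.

geometry: r = 41 mm, L = 222 mm, e = 18 mm; θ starts at 0°
rotate link 1 by -16°: θ ← 0° -16° = -16°
rotate link 1 by -80°: θ ← -16° -80° = -96°
rotate link 1 by -22°: θ ← -96° -22° = -118°
rotate link 1 by -27°: θ ← -118° -27° = -145°
rotate link 1 by +52°: θ ← -145° +52° = -93°
rotate link 1 by +75°: θ ← -93° +75° = -18°
rotate link 1 by -16°: θ ← -18° -16° = -34°
h = r sin θ − e = -22.926909 − 18 = -40.926909
sin φ = h / L = -40.926909 / 222 = -0.18435545
φ = arcsin(-0.18435545) = -10.623556°

-10.6236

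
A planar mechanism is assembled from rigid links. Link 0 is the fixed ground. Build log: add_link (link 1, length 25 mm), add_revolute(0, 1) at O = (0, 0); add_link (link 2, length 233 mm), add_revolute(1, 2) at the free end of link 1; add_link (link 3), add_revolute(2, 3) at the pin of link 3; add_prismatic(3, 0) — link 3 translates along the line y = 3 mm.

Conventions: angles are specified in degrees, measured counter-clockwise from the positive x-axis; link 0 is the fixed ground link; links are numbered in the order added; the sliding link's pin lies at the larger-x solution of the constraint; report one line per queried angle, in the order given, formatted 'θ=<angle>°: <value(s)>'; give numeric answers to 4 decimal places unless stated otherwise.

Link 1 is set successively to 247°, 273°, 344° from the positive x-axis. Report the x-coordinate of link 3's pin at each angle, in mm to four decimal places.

geometry: r = 25 mm, L = 233 mm, e = 3 mm
θ=247°: crank pin P = (r cos θ, r sin θ) = (-9.768278, -23.012621)
θ=247°: h = r sin θ − e = -23.012621 − 3 = -26.012621
θ=247°: x = r cos θ + √(L² − h²) = -9.768278 + 231.543394 = 221.775116
θ=273°: crank pin P = (r cos θ, r sin θ) = (1.308399, -24.965738)
θ=273°: h = r sin θ − e = -24.965738 − 3 = -27.965738
θ=273°: x = r cos θ + √(L² − h²) = 1.308399 + 231.315623 = 232.624022
θ=344°: crank pin P = (r cos θ, r sin θ) = (24.031542, -6.890934)
θ=344°: h = r sin θ − e = -6.890934 − 3 = -9.890934
θ=344°: x = r cos θ + √(L² − h²) = 24.031542 + 232.789968 = 256.821511

θ=247°: 221.7751
θ=273°: 232.6240
θ=344°: 256.8215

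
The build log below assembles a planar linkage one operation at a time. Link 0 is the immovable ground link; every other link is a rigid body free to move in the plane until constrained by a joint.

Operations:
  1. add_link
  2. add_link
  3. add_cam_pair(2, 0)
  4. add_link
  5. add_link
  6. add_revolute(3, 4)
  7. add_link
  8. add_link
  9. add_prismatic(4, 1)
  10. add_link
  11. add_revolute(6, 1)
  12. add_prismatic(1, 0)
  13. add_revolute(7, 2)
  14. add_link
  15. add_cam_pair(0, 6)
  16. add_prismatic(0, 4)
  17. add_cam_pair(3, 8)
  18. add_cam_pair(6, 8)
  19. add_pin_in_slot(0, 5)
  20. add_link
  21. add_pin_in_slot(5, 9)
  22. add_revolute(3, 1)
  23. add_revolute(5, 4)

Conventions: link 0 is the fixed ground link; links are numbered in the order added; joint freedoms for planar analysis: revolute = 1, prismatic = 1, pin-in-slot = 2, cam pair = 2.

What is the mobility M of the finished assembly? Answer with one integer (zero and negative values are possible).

L=1 J1=0 J2=0
add link → L=2 J1=0 J2=0
add link → L=3 J1=0 J2=0
C@2,0 dof=2 J2 → L=3 J1=0 J2=1
add link → L=4 J1=0 J2=1
add link → L=5 J1=0 J2=1
R@3,4 dof=1 J1 → L=5 J1=1 J2=1
add link → L=6 J1=1 J2=1
add link → L=7 J1=1 J2=1
P@4,1 dof=1 J1 → L=7 J1=2 J2=1
add link → L=8 J1=2 J2=1
R@6,1 dof=1 J1 → L=8 J1=3 J2=1
P@1,0 dof=1 J1 → L=8 J1=4 J2=1
R@7,2 dof=1 J1 → L=8 J1=5 J2=1
add link → L=9 J1=5 J2=1
C@0,6 dof=2 J2 → L=9 J1=5 J2=2
P@0,4 dof=1 J1 → L=9 J1=6 J2=2
C@3,8 dof=2 J2 → L=9 J1=6 J2=3
C@6,8 dof=2 J2 → L=9 J1=6 J2=4
PS@0,5 dof=2 J2 → L=9 J1=6 J2=5
add link → L=10 J1=6 J2=5
PS@5,9 dof=2 J2 → L=10 J1=6 J2=6
R@3,1 dof=1 J1 → L=10 J1=7 J2=6
R@5,4 dof=1 J1 → L=10 J1=8 J2=6
M=3(L−1)−2J1−J2=3·9−2·8−6=5

M = 5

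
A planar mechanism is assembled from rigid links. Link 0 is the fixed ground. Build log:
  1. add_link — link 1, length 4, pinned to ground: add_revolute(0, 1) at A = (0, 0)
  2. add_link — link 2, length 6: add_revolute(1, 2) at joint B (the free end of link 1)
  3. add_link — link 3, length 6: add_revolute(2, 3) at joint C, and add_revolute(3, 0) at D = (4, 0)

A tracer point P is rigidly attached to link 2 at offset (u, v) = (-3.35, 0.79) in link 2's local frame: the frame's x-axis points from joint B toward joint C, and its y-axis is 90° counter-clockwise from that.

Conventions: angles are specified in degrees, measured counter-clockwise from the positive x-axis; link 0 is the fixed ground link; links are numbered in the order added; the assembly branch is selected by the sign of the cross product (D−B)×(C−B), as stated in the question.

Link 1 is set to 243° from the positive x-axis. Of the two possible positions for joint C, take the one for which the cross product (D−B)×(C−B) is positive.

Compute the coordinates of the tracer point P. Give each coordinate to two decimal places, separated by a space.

A=(0,0), D=(4.00,0)
B = A + 4.00·(cos243°, sin243°) = (-1.8160, -3.5640)
|BD| = 6.8211
circle(B,6.00) ∩ circle(D,6.00): a=3.4106, h=4.9364
  candidates: C₊=(-1.4872,2.4270) cross=33.672; C₋=(3.6713,-5.9910) cross=-33.672
  branch + wants cross > 0 → take C=(-1.4872,2.4270) (cross=33.672)
ex = (C−B)/|BC| = (0.0548,0.9985); ey = (-0.9985,0.0548)
P = B + -3.35·ex + 0.79·ey = (-2.7883,-6.8657)

-2.79 -6.87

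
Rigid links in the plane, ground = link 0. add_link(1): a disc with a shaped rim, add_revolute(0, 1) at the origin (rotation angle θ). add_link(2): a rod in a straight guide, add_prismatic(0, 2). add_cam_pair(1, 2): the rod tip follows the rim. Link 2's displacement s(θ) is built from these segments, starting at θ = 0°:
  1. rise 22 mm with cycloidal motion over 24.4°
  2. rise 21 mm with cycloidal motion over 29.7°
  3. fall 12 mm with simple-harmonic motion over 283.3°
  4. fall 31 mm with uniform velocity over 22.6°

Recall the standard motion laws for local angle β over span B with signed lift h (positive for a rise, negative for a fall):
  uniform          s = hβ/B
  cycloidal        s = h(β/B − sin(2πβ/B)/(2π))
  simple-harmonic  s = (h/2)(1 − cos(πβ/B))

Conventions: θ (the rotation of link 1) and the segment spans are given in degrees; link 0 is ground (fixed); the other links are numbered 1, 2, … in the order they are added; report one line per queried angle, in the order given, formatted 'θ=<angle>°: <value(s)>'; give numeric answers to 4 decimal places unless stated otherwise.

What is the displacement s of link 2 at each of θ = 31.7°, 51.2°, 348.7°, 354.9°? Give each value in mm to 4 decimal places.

segment 1 (0° to 24.4°, cycloidal, h = 22) is passed completely: s = 0.0000 + (22) = 22.0000
θ = 31.7° falls in segment 2 (24.4° to 54.1°, cycloidal, h = 21): β = 31.7 − 24.4 = 7.3°, B = 29.7°; Δs = 21·(0.2458 − sin(2π·0.2458)/(2π)) = 1.8205; s = 22.0000 + 1.8205 = 23.8205
θ = 51.2° falls in segment 2 (24.4° to 54.1°, cycloidal, h = 21): β = 51.2 − 24.4 = 26.8°, B = 29.7°; Δs = 21·(0.9024 − sin(2π·0.9024)/(2π)) = 20.8738; s = 22.0000 + 20.8738 = 42.8738
segment 2 (24.4° to 54.1°, cycloidal, h = 21) is passed completely: s = 22.0000 + (21) = 43.0000
segment 3 (54.1° to 337.4°, simple-harmonic, h = -12) is passed completely: s = 43.0000 + (-12) = 31.0000
θ = 348.7° falls in segment 4 (337.4° to 360°, uniform, h = -31): β = 348.7 − 337.4 = 11.3°, B = 22.6°; Δs = -31·11.3/22.6 = -15.5000; s = 31.0000 − 15.5000 = 15.5000
θ = 354.9° falls in segment 4 (337.4° to 360°, uniform, h = -31): β = 354.9 − 337.4 = 17.5°, B = 22.6°; Δs = -31·17.5/22.6 = -24.0044; s = 31.0000 − 24.0044 = 6.9956

θ=31.7°: 23.8205
θ=51.2°: 42.8738
θ=348.7°: 15.5000
θ=354.9°: 6.9956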